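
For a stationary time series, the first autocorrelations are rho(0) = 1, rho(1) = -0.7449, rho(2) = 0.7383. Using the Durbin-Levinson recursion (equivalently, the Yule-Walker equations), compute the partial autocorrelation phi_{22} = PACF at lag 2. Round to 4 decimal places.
\phi_{22} = 0.4121

The PACF at lag k is phi_{kk}, the last component of the solution
to the Yule-Walker system G_k phi = r_k where
  (G_k)_{ij} = rho(|i - j|), (r_k)_i = rho(i), i,j = 1..k.
Equivalently, Durbin-Levinson gives phi_{kk} iteratively:
  phi_{11} = rho(1)
  phi_{kk} = [rho(k) - sum_{j=1..k-1} phi_{k-1,j} rho(k-j)]
            / [1 - sum_{j=1..k-1} phi_{k-1,j} rho(j)],
  phi_{k,j} = phi_{k-1,j} - phi_{kk} phi_{k-1,k-j},  j = 1..k-1.
Step k = 1:
  phi_11 = rho(1) = -0.7449.
Step k = 2:
  phi_22 = [rho(2) - phi_11 rho(1)] / [1 - phi_11 rho(1)] = [0.7383 - (-0.7449)(-0.7449)] / [1 - (-0.7449)(-0.7449)]
         = 0.18342399 / 0.44512399 = 0.4121.
Therefore phi_{22} = 0.4121.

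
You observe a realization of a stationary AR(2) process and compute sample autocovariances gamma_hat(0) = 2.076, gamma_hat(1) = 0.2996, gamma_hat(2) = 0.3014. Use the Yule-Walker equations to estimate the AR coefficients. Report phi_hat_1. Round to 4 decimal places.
\hat\phi_{1} = 0.1260

The Yule-Walker equations for an AR(p) process read, in matrix form,
  Gamma_p phi = r_p,   with   (Gamma_p)_{ij} = gamma(|i - j|),
                       (r_p)_i = gamma(i),   i,j = 1..p.
Substitute the sample gammas (Toeplitz matrix and right-hand side of size 2):
  Gamma_p = [[2.076, 0.2996], [0.2996, 2.076]]
  r_p     = [0.2996, 0.3014]
Written out:
  2.076 phi_1 + 0.2996 phi_2 = 0.2996
  0.2996 phi_1 + 2.076 phi_2 = 0.3014
Solve by Cramer's rule:
  det = gamma(0)^2 - gamma(1)^2 = (2.076)^2 - (0.2996)^2 = 4.309776 - 0.08976016 = 4.22001584
  phi_hat_1 = [gamma(1) gamma(0) - gamma(1) gamma(2)] / det = [(0.2996)(2.076) - (0.2996)(0.3014)] / 4.22001584 = 0.53167016 / 4.22001584 = 0.126
  phi_hat_2 = [gamma(0) gamma(2) - gamma(1)^2] / det = [(2.076)(0.3014) - (0.2996)^2] / 4.22001584 = 0.53594624 / 4.22001584 = 0.127
So phi_hat = [0.1260, 0.1270].
Therefore phi_hat_1 = 0.1260.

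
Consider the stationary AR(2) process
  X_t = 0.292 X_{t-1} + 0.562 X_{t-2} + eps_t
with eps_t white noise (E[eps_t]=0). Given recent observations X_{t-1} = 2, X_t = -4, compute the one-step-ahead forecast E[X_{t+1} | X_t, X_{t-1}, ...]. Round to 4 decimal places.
E[X_{t+1} \mid \mathcal F_t] = -0.0440

For an AR(p) model X_t = c + sum_i phi_i X_{t-i} + eps_t, the
one-step-ahead conditional mean is
  E[X_{t+1} | X_t, ...] = c + sum_i phi_i X_{t+1-i}.
Substitute known values:
  E[X_{t+1} | ...] = (0.292) * (-4) + (0.562) * (2)
                   = -0.0440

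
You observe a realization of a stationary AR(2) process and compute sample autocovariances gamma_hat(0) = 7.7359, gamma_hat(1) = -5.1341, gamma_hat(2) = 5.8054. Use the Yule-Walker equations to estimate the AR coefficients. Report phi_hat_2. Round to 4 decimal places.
\hat\phi_{2} = 0.5540

The Yule-Walker equations for an AR(p) process read, in matrix form,
  Gamma_p phi = r_p,   with   (Gamma_p)_{ij} = gamma(|i - j|),
                       (r_p)_i = gamma(i),   i,j = 1..p.
Substitute the sample gammas (Toeplitz matrix and right-hand side of size 2):
  Gamma_p = [[7.7359, -5.1341], [-5.1341, 7.7359]]
  r_p     = [-5.1341, 5.8054]
Written out:
  7.7359 phi_1 - 5.1341 phi_2 = -5.1341
  -5.1341 phi_1 + 7.7359 phi_2 = 5.8054
Solve by Cramer's rule:
  det = gamma(0)^2 - gamma(1)^2 = (7.7359)^2 - (-5.1341)^2 = 59.84414881 - 26.35898281 = 33.485166
  phi_hat_1 = [gamma(1) gamma(0) - gamma(1) gamma(2)] / det = [(-5.1341)(7.7359) - (-5.1341)(5.8054)] / 33.485166 = -9.91138005 / 33.485166 = -0.296
  phi_hat_2 = [gamma(0) gamma(2) - gamma(1)^2] / det = [(7.7359)(5.8054) - (-5.1341)^2] / 33.485166 = 18.55101105 / 33.485166 = 0.554
So phi_hat = [-0.2960, 0.5540].
Therefore phi_hat_2 = 0.5540.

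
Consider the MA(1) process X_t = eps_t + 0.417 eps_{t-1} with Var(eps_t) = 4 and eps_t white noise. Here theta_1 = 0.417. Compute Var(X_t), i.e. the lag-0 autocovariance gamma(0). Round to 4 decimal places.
\gamma(0) = 4.6956

For an MA(q) process X_t = eps_t + sum_i theta_i eps_{t-i} with
Var(eps_t) = sigma^2, the variance is
  gamma(0) = sigma^2 * (1 + sum_i theta_i^2).
  sum_i theta_i^2 = (0.417)^2 = 0.173889.
  gamma(0) = 4 * (1 + 0.173889) = 4 * 1.173889 = 4.695556, which rounds to 4.6956.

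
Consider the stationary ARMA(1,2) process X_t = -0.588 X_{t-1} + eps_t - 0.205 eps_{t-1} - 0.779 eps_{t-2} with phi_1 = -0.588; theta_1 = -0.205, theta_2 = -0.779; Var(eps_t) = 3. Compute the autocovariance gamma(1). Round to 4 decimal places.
\gamma(1) = -1.8987

Multiply the model equation by X_{t-k} and take expectations. With theta_0 = psi_0 = 1 and psi_j the MA(infinity) weights, this gives
  gamma(k) - sum_i phi_i gamma(k-i) = c_k,
  c_k = sigma^2 * sum_{j=k..q} theta_j psi_{j-k}   (c_k = 0 for k > q),
using gamma(-m) = gamma(m).
psi-weights needed (psi_j = theta_j + sum_i phi_i psi_{j-i}):
  psi_1 = theta_1 + phi_1 = -0.205 + (-0.588) = -0.793
  psi_2 = theta_2 + phi_1 psi_1 = -0.779 + (-0.588)(-0.793) = -0.312716
Right-hand sides:
  c_0 = sigma^2 (1 + theta_1 psi_1 + theta_2 psi_2) = 3 * (1 + (-0.205)(-0.793) + (-0.779)(-0.312716)) = 3 * 1.406171 = 4.218512
  c_1 = sigma^2 (theta_1 + theta_2 psi_1) = 3 * (-0.205 + (-0.779)(-0.793)) = 1.238241
  c_2 = sigma^2 theta_2 = 3 * (-0.779) = -2.337
Equations for k = 0 and k = 1 (AR order 1):
  gamma(0) = phi_1 gamma(1) + c_0
  gamma(1) = phi_1 gamma(0) + c_1
Substituting the second into the first: gamma(0) (1 - phi_1^2) = c_0 + phi_1 c_1, so
  gamma(0) = (c_0 + phi_1 c_1) / (1 - phi_1^2) = (4.218512 + (-0.588)(1.238241)) / (1 - (-0.588)^2) = 3.490427 / 0.654256 = 5.334955.
  gamma(1) = phi_1 gamma(0) + c_1 = (-0.588)(5.334955) + (1.238241) = -1.898713.
Therefore gamma(1) = -1.8987 (to 4 decimal places).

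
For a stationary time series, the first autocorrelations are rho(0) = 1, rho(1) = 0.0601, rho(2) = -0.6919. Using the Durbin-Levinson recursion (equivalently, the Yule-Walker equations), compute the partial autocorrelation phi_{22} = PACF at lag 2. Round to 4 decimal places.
\phi_{22} = -0.6980

The PACF at lag k is phi_{kk}, the last component of the solution
to the Yule-Walker system G_k phi = r_k where
  (G_k)_{ij} = rho(|i - j|), (r_k)_i = rho(i), i,j = 1..k.
Equivalently, Durbin-Levinson gives phi_{kk} iteratively:
  phi_{11} = rho(1)
  phi_{kk} = [rho(k) - sum_{j=1..k-1} phi_{k-1,j} rho(k-j)]
            / [1 - sum_{j=1..k-1} phi_{k-1,j} rho(j)],
  phi_{k,j} = phi_{k-1,j} - phi_{kk} phi_{k-1,k-j},  j = 1..k-1.
Step k = 1:
  phi_11 = rho(1) = 0.0601.
Step k = 2:
  phi_22 = [rho(2) - phi_11 rho(1)] / [1 - phi_11 rho(1)] = [-0.6919 - (0.0601)(0.0601)] / [1 - (0.0601)(0.0601)]
         = -0.69551201 / 0.99638799 = -0.698.
Therefore phi_{22} = -0.6980.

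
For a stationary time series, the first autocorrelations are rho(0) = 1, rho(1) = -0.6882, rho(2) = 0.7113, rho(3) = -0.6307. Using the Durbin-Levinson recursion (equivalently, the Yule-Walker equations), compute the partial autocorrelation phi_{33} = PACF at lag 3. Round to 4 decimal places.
\phi_{33} = -0.1228

The PACF at lag k is phi_{kk}, the last component of the solution
to the Yule-Walker system G_k phi = r_k where
  (G_k)_{ij} = rho(|i - j|), (r_k)_i = rho(i), i,j = 1..k.
Equivalently, Durbin-Levinson gives phi_{kk} iteratively:
  phi_{11} = rho(1)
  phi_{kk} = [rho(k) - sum_{j=1..k-1} phi_{k-1,j} rho(k-j)]
            / [1 - sum_{j=1..k-1} phi_{k-1,j} rho(j)],
  phi_{k,j} = phi_{k-1,j} - phi_{kk} phi_{k-1,k-j},  j = 1..k-1.
Step k = 1:
  phi_11 = rho(1) = -0.6882.
Step k = 2:
  phi_22 = [rho(2) - phi_11 rho(1)] / [1 - phi_11 rho(1)] = [0.7113 - (-0.6882)(-0.6882)] / [1 - (-0.6882)(-0.6882)]
         = 0.23768076 / 0.52638076 = 0.451538.
  Update: phi_21 = phi_11 - phi_22 phi_11 = -0.6882 - (0.451538)(-0.6882) = -0.377452.
Step k = 3:
  phi_33 = [rho(3) - phi_21 rho(2) - phi_22 rho(1)] / [1 - phi_21 rho(1) - phi_22 rho(2)]
    numerator   = -0.6307 - (-0.377452)(0.7113) - (0.451538)(-0.6882) = -0.05147032
    denominator = 1 - (-0.377452)(-0.6882) - (0.451538)(0.7113) = 0.41905894
  phi_33 = -0.05147032 / 0.41905894 = -0.1228.
Therefore phi_{33} = -0.1228.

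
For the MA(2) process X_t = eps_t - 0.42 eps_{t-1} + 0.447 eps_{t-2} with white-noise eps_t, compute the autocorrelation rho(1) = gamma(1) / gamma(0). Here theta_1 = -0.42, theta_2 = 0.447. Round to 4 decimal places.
\rho(1) = -0.4416

For an MA(q) process with theta_0 = 1, the autocovariance is
  gamma(k) = sigma^2 * sum_{i=0..q-k} theta_i * theta_{i+k},
and rho(k) = gamma(k) / gamma(0). Sigma^2 cancels.
  numerator   = (1)*(-0.42) + (-0.42)*(0.447) = -0.60774.
  denominator = (1)^2 + (-0.42)^2 + (0.447)^2 = 1.376209.
  rho(1) = -0.60774 / 1.376209 = -0.4416.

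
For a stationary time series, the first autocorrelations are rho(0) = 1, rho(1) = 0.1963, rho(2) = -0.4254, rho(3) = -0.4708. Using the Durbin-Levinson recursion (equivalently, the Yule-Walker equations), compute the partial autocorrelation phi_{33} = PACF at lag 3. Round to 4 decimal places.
\phi_{33} = -0.3420

The PACF at lag k is phi_{kk}, the last component of the solution
to the Yule-Walker system G_k phi = r_k where
  (G_k)_{ij} = rho(|i - j|), (r_k)_i = rho(i), i,j = 1..k.
Equivalently, Durbin-Levinson gives phi_{kk} iteratively:
  phi_{11} = rho(1)
  phi_{kk} = [rho(k) - sum_{j=1..k-1} phi_{k-1,j} rho(k-j)]
            / [1 - sum_{j=1..k-1} phi_{k-1,j} rho(j)],
  phi_{k,j} = phi_{k-1,j} - phi_{kk} phi_{k-1,k-j},  j = 1..k-1.
Step k = 1:
  phi_11 = rho(1) = 0.1963.
Step k = 2:
  phi_22 = [rho(2) - phi_11 rho(1)] / [1 - phi_11 rho(1)] = [-0.4254 - (0.1963)(0.1963)] / [1 - (0.1963)(0.1963)]
         = -0.46393369 / 0.96146631 = -0.482527.
  Update: phi_21 = phi_11 - phi_22 phi_11 = 0.1963 - (-0.482527)(0.1963) = 0.29102.
Step k = 3:
  phi_33 = [rho(3) - phi_21 rho(2) - phi_22 rho(1)] / [1 - phi_21 rho(1) - phi_22 rho(2)]
    numerator   = -0.4708 - (0.29102)(-0.4254) - (-0.482527)(0.1963) = -0.25227995
    denominator = 1 - (0.29102)(0.1963) - (-0.482527)(-0.4254) = 0.73760566
  phi_33 = -0.25227995 / 0.73760566 = -0.342.
Therefore phi_{33} = -0.3420.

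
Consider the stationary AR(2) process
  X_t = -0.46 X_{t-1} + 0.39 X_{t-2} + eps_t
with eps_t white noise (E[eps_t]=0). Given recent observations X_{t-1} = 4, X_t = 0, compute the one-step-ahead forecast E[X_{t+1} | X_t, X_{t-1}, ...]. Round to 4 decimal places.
E[X_{t+1} \mid \mathcal F_t] = 1.5600

For an AR(p) model X_t = c + sum_i phi_i X_{t-i} + eps_t, the
one-step-ahead conditional mean is
  E[X_{t+1} | X_t, ...] = c + sum_i phi_i X_{t+1-i}.
Substitute known values:
  E[X_{t+1} | ...] = (-0.46) * (0) + (0.39) * (4)
                   = 1.5600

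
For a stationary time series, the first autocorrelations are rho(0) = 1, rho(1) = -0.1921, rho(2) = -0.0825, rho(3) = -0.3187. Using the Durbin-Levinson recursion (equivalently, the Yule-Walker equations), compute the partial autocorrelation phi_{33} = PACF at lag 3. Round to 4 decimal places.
\phi_{33} = -0.3800

The PACF at lag k is phi_{kk}, the last component of the solution
to the Yule-Walker system G_k phi = r_k where
  (G_k)_{ij} = rho(|i - j|), (r_k)_i = rho(i), i,j = 1..k.
Equivalently, Durbin-Levinson gives phi_{kk} iteratively:
  phi_{11} = rho(1)
  phi_{kk} = [rho(k) - sum_{j=1..k-1} phi_{k-1,j} rho(k-j)]
            / [1 - sum_{j=1..k-1} phi_{k-1,j} rho(j)],
  phi_{k,j} = phi_{k-1,j} - phi_{kk} phi_{k-1,k-j},  j = 1..k-1.
Step k = 1:
  phi_11 = rho(1) = -0.1921.
Step k = 2:
  phi_22 = [rho(2) - phi_11 rho(1)] / [1 - phi_11 rho(1)] = [-0.0825 - (-0.1921)(-0.1921)] / [1 - (-0.1921)(-0.1921)]
         = -0.11940241 / 0.96309759 = -0.123977.
  Update: phi_21 = phi_11 - phi_22 phi_11 = -0.1921 - (-0.123977)(-0.1921) = -0.215916.
Step k = 3:
  phi_33 = [rho(3) - phi_21 rho(2) - phi_22 rho(1)] / [1 - phi_21 rho(1) - phi_22 rho(2)]
    numerator   = -0.3187 - (-0.215916)(-0.0825) - (-0.123977)(-0.1921) = -0.36032915
    denominator = 1 - (-0.215916)(-0.1921) - (-0.123977)(-0.0825) = 0.94829438
  phi_33 = -0.36032915 / 0.94829438 = -0.38.
Therefore phi_{33} = -0.3800.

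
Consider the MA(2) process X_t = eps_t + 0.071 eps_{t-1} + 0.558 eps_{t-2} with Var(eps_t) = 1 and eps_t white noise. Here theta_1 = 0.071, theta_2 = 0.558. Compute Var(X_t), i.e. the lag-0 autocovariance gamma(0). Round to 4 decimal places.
\gamma(0) = 1.3164

For an MA(q) process X_t = eps_t + sum_i theta_i eps_{t-i} with
Var(eps_t) = sigma^2, the variance is
  gamma(0) = sigma^2 * (1 + sum_i theta_i^2).
  sum_i theta_i^2 = (0.071)^2 + (0.558)^2 = 0.005041 + 0.311364 = 0.316405.
  gamma(0) = 1 * (1 + 0.316405) = 1 * 1.316405 = 1.316405, which rounds to 1.3164.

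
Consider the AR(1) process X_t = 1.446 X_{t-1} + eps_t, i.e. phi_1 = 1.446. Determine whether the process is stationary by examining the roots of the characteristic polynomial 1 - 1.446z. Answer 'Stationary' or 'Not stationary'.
\text{Not stationary}

The AR(p) characteristic polynomial is P(z) = 1 - 1.446z.
Stationarity requires all roots to lie outside the unit circle, i.e. |z| > 1 for every root.
This is linear in z: 1 + (-1.446) z = 0  =>  z = -1/(-1.446) = 0.691563,  |z| = 0.691563.
Moduli of all roots: 0.6916.
All moduli strictly greater than 1? No.
Verdict: Not stationary.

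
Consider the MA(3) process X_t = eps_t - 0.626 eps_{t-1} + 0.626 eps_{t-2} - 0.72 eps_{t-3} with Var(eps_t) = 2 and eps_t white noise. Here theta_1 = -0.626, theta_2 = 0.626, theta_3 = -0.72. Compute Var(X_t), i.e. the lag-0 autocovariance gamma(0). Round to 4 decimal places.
\gamma(0) = 4.6043

For an MA(q) process X_t = eps_t + sum_i theta_i eps_{t-i} with
Var(eps_t) = sigma^2, the variance is
  gamma(0) = sigma^2 * (1 + sum_i theta_i^2).
  sum_i theta_i^2 = (-0.626)^2 + (0.626)^2 + (-0.72)^2 = 0.391876 + 0.391876 + 0.5184 = 1.302152.
  gamma(0) = 2 * (1 + 1.302152) = 2 * 2.302152 = 4.604304, which rounds to 4.6043.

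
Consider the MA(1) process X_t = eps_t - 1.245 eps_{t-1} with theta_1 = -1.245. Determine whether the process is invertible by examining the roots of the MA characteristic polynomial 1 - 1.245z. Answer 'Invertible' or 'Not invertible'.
\text{Not invertible}

The MA(q) characteristic polynomial is P(z) = 1 - 1.245z.
Invertibility requires all roots to lie outside the unit circle, i.e. |z| > 1 for every root.
This is linear in z: 1 + (-1.245) z = 0  =>  z = -1/(-1.245) = 0.803213,  |z| = 0.803213.
Moduli of all roots: 0.8032.
All moduli strictly greater than 1? No.
Verdict: Not invertible.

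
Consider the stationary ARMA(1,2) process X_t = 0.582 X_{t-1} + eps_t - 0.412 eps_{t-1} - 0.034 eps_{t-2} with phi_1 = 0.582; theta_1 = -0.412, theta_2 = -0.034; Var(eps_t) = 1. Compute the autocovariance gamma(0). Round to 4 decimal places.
\gamma(0) = 1.0353

Multiply the model equation by X_{t-k} and take expectations. With theta_0 = psi_0 = 1 and psi_j the MA(infinity) weights, this gives
  gamma(k) - sum_i phi_i gamma(k-i) = c_k,
  c_k = sigma^2 * sum_{j=k..q} theta_j psi_{j-k}   (c_k = 0 for k > q),
using gamma(-m) = gamma(m).
psi-weights needed (psi_j = theta_j + sum_i phi_i psi_{j-i}):
  psi_1 = theta_1 + phi_1 = -0.412 + (0.582) = 0.17
  psi_2 = theta_2 + phi_1 psi_1 = -0.034 + (0.582)(0.17) = 0.06494
Right-hand sides:
  c_0 = sigma^2 (1 + theta_1 psi_1 + theta_2 psi_2) = 1 * (1 + (-0.412)(0.17) + (-0.034)(0.06494)) = 1 * 0.927752 = 0.927752
  c_1 = sigma^2 (theta_1 + theta_2 psi_1) = 1 * (-0.412 + (-0.034)(0.17)) = -0.41778
  c_2 = sigma^2 theta_2 = 1 * (-0.034) = -0.034
Equations for k = 0 and k = 1 (AR order 1):
  gamma(0) = phi_1 gamma(1) + c_0
  gamma(1) = phi_1 gamma(0) + c_1
Substituting the second into the first: gamma(0) (1 - phi_1^2) = c_0 + phi_1 c_1, so
  gamma(0) = (c_0 + phi_1 c_1) / (1 - phi_1^2) = (0.927752 + (0.582)(-0.41778)) / (1 - (0.582)^2) = 0.684604 / 0.661276 = 1.035277.
Therefore gamma(0) = 1.0353 (to 4 decimal places).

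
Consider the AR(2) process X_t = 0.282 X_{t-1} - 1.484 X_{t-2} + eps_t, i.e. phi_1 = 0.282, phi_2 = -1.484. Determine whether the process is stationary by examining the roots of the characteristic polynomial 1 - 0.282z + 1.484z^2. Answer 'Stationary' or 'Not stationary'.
\text{Not stationary}

The AR(p) characteristic polynomial is P(z) = 1 - 0.282z + 1.484z^2.
Stationarity requires all roots to lie outside the unit circle, i.e. |z| > 1 for every root.
Set 1 + (-0.282) z + (1.484) z^2 = 0, i.e. a z^2 + b z + c = 0 with a = 1.484, b = -0.282, c = 1.
Discriminant D = b^2 - 4ac = (-0.282)^2 - 4*(1.484)*1 = 0.079524 - (5.936) = -5.856476.
D < 0, so the roots are the complex-conjugate pair z = (-b +/- i sqrt(-D)) / (2a) = 0.095 +/- 0.8154i.
For a conjugate pair |z|^2 = z * conj(z) = (product of roots) = c/a = 1/(1.484) = 0.673854, so |z| = sqrt(0.673854) = 0.8209 for both roots.
Moduli of all roots: 0.8209, 0.8209.
All moduli strictly greater than 1? No.
Verdict: Not stationary.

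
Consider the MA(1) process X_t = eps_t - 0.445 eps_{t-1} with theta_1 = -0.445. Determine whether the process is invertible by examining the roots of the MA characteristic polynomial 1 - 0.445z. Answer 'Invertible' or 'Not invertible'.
\text{Invertible}

The MA(q) characteristic polynomial is P(z) = 1 - 0.445z.
Invertibility requires all roots to lie outside the unit circle, i.e. |z| > 1 for every root.
This is linear in z: 1 + (-0.445) z = 0  =>  z = -1/(-0.445) = 2.247191,  |z| = 2.247191.
Moduli of all roots: 2.2472.
All moduli strictly greater than 1? Yes.
Verdict: Invertible.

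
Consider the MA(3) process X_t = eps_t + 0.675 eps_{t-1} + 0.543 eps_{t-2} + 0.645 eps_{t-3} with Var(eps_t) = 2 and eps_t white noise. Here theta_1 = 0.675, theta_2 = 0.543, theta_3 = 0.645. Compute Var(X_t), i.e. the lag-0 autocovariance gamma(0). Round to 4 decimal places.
\gamma(0) = 4.3330

For an MA(q) process X_t = eps_t + sum_i theta_i eps_{t-i} with
Var(eps_t) = sigma^2, the variance is
  gamma(0) = sigma^2 * (1 + sum_i theta_i^2).
  sum_i theta_i^2 = (0.675)^2 + (0.543)^2 + (0.645)^2 = 0.455625 + 0.294849 + 0.416025 = 1.166499.
  gamma(0) = 2 * (1 + 1.166499) = 2 * 2.166499 = 4.332998, which rounds to 4.3330.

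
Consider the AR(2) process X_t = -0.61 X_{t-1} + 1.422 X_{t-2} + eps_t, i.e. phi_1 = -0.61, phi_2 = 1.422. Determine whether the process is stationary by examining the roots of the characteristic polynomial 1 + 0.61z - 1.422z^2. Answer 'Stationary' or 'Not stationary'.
\text{Not stationary}

The AR(p) characteristic polynomial is P(z) = 1 + 0.61z - 1.422z^2.
Stationarity requires all roots to lie outside the unit circle, i.e. |z| > 1 for every root.
Set 1 + (0.61) z + (-1.422) z^2 = 0, i.e. a z^2 + b z + c = 0 with a = -1.422, b = 0.61, c = 1.
Discriminant D = b^2 - 4ac = (0.61)^2 - 4*(-1.422)*1 = 0.3721 - (-5.688) = 6.0601.
D >= 0, so the roots are real: z = (-b +/- sqrt(D)) / (2a) = (-0.61 +/- 2.461727) / (-2.844).
  z_1 = (-0.61 + 2.461727) / (-2.844) = -0.6511,   |z_1| = 0.6511.
  z_2 = (-0.61 - 2.461727) / (-2.844) = 1.0801,   |z_2| = 1.0801.
Moduli of all roots: 0.6511, 1.0801.
All moduli strictly greater than 1? No.
Verdict: Not stationary.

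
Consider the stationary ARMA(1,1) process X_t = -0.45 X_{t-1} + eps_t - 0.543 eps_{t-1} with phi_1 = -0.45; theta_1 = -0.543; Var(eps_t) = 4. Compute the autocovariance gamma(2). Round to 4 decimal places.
\gamma(2) = 2.7889

Multiply the model equation by X_{t-k} and take expectations. With theta_0 = psi_0 = 1 and psi_j the MA(infinity) weights, this gives
  gamma(k) - sum_i phi_i gamma(k-i) = c_k,
  c_k = sigma^2 * sum_{j=k..q} theta_j psi_{j-k}   (c_k = 0 for k > q),
using gamma(-m) = gamma(m).
psi-weights needed (psi_j = theta_j + sum_i phi_i psi_{j-i}):
  psi_1 = theta_1 + phi_1 = -0.543 + (-0.45) = -0.993
Right-hand sides:
  c_0 = sigma^2 (1 + theta_1 psi_1) = 4 * (1 + (-0.543)(-0.993)) = 4 * 1.539199 = 6.156796
  c_1 = sigma^2 theta_1 = 4 * (-0.543) = -2.172
  c_2 = 0
Equations for k = 0 and k = 1 (AR order 1):
  gamma(0) = phi_1 gamma(1) + c_0
  gamma(1) = phi_1 gamma(0) + c_1
Substituting the second into the first: gamma(0) (1 - phi_1^2) = c_0 + phi_1 c_1, so
  gamma(0) = (c_0 + phi_1 c_1) / (1 - phi_1^2) = (6.156796 + (-0.45)(-2.172)) / (1 - (-0.45)^2) = 7.134196 / 0.7975 = 8.9457.
  gamma(1) = phi_1 gamma(0) + c_1 = (-0.45)(8.9457) + (-2.172) = -6.197565.
For k = 2 (> q): gamma(2) = phi_1 gamma(1) = (-0.45)(-6.197565) = 2.788904.
Therefore gamma(2) = 2.7889 (to 4 decimal places).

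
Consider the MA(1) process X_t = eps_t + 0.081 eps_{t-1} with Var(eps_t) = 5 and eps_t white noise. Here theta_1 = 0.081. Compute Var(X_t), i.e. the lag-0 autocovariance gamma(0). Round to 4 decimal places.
\gamma(0) = 5.0328

For an MA(q) process X_t = eps_t + sum_i theta_i eps_{t-i} with
Var(eps_t) = sigma^2, the variance is
  gamma(0) = sigma^2 * (1 + sum_i theta_i^2).
  sum_i theta_i^2 = (0.081)^2 = 0.006561.
  gamma(0) = 5 * (1 + 0.006561) = 5 * 1.006561 = 5.032805, which rounds to 5.0328.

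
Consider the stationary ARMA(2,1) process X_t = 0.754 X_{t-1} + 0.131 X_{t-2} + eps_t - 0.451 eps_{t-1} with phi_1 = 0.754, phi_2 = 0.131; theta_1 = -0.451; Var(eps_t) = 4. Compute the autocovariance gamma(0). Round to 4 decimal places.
\gamma(0) = 6.9286

Multiply the model equation by X_{t-k} and take expectations. With theta_0 = psi_0 = 1 and psi_j the MA(infinity) weights, this gives
  gamma(k) - sum_i phi_i gamma(k-i) = c_k,
  c_k = sigma^2 * sum_{j=k..q} theta_j psi_{j-k}   (c_k = 0 for k > q),
using gamma(-m) = gamma(m).
psi-weights needed (psi_j = theta_j + sum_i phi_i psi_{j-i}):
  psi_1 = theta_1 + phi_1 = -0.451 + (0.754) = 0.303
Right-hand sides:
  c_0 = sigma^2 (1 + theta_1 psi_1) = 4 * (1 + (-0.451)(0.303)) = 4 * 0.863347 = 3.453388
  c_1 = sigma^2 theta_1 = 4 * (-0.451) = -1.804
  c_2 = 0
Equations for k = 0, 1, 2 (AR order 2, c_2 = 0):
  (E0) gamma(0) = phi_1 gamma(1) + phi_2 gamma(2) + c_0
  (E1) gamma(1) = phi_1 gamma(0) + phi_2 gamma(1) + c_1
  (E2) gamma(2) = phi_1 gamma(1) + phi_2 gamma(0)
From (E1): gamma(1) = A gamma(0) + B with
  A = phi_1 / (1 - phi_2) = 0.754 / 0.869 = 0.867664,   B = c_1 / (1 - phi_2) = -1.804 / 0.869 = -2.075949.
Insert (E2) into (E0): gamma(0) (1 - phi_2^2) = phi_1 (1 + phi_2) gamma(1) + c_0.
  phi_1 (1 + phi_2) = (0.754)(1.131) = 0.852774,   1 - phi_2^2 = 0.982839.
Replace gamma(1) by A gamma(0) + B and collect gamma(0):
  gamma(0) [0.982839 - (0.852774)(0.867664)] = (0.852774)(-2.075949) + 3.453388
  gamma(0) * 0.242918 = 1.683072
  gamma(0) = 1.683072 / 0.242918 = 6.92857.
Therefore gamma(0) = 6.9286 (to 4 decimal places).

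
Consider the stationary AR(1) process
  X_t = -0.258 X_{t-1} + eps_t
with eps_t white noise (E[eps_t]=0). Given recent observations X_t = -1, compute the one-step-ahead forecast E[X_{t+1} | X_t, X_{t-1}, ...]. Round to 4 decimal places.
E[X_{t+1} \mid \mathcal F_t] = 0.2580

For an AR(p) model X_t = c + sum_i phi_i X_{t-i} + eps_t, the
one-step-ahead conditional mean is
  E[X_{t+1} | X_t, ...] = c + sum_i phi_i X_{t+1-i}.
Substitute known values:
  E[X_{t+1} | ...] = (-0.258) * (-1)
                   = 0.2580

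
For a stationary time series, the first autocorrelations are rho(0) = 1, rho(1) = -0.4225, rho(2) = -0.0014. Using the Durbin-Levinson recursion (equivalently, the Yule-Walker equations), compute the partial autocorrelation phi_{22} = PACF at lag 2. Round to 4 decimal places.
\phi_{22} = -0.2190

The PACF at lag k is phi_{kk}, the last component of the solution
to the Yule-Walker system G_k phi = r_k where
  (G_k)_{ij} = rho(|i - j|), (r_k)_i = rho(i), i,j = 1..k.
Equivalently, Durbin-Levinson gives phi_{kk} iteratively:
  phi_{11} = rho(1)
  phi_{kk} = [rho(k) - sum_{j=1..k-1} phi_{k-1,j} rho(k-j)]
            / [1 - sum_{j=1..k-1} phi_{k-1,j} rho(j)],
  phi_{k,j} = phi_{k-1,j} - phi_{kk} phi_{k-1,k-j},  j = 1..k-1.
Step k = 1:
  phi_11 = rho(1) = -0.4225.
Step k = 2:
  phi_22 = [rho(2) - phi_11 rho(1)] / [1 - phi_11 rho(1)] = [-0.0014 - (-0.4225)(-0.4225)] / [1 - (-0.4225)(-0.4225)]
         = -0.17990625 / 0.82149375 = -0.219.
Therefore phi_{22} = -0.2190.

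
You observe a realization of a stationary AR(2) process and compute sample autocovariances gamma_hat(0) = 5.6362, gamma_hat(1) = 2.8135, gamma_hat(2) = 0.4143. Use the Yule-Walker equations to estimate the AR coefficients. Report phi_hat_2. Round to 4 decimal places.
\hat\phi_{2} = -0.2340

The Yule-Walker equations for an AR(p) process read, in matrix form,
  Gamma_p phi = r_p,   with   (Gamma_p)_{ij} = gamma(|i - j|),
                       (r_p)_i = gamma(i),   i,j = 1..p.
Substitute the sample gammas (Toeplitz matrix and right-hand side of size 2):
  Gamma_p = [[5.6362, 2.8135], [2.8135, 5.6362]]
  r_p     = [2.8135, 0.4143]
Written out:
  5.6362 phi_1 + 2.8135 phi_2 = 2.8135
  2.8135 phi_1 + 5.6362 phi_2 = 0.4143
Solve by Cramer's rule:
  det = gamma(0)^2 - gamma(1)^2 = (5.6362)^2 - (2.8135)^2 = 31.76675044 - 7.91578225 = 23.85096819
  phi_hat_1 = [gamma(1) gamma(0) - gamma(1) gamma(2)] / det = [(2.8135)(5.6362) - (2.8135)(0.4143)] / 23.85096819 = 14.69181565 / 23.85096819 = 0.616
  phi_hat_2 = [gamma(0) gamma(2) - gamma(1)^2] / det = [(5.6362)(0.4143) - (2.8135)^2] / 23.85096819 = -5.58070459 / 23.85096819 = -0.234
So phi_hat = [0.6160, -0.2340].
Therefore phi_hat_2 = -0.2340.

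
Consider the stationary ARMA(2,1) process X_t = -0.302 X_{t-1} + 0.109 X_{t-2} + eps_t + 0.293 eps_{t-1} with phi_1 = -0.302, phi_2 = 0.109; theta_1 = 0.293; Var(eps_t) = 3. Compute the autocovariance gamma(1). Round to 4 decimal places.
\gamma(1) = -0.0450

Multiply the model equation by X_{t-k} and take expectations. With theta_0 = psi_0 = 1 and psi_j the MA(infinity) weights, this gives
  gamma(k) - sum_i phi_i gamma(k-i) = c_k,
  c_k = sigma^2 * sum_{j=k..q} theta_j psi_{j-k}   (c_k = 0 for k > q),
using gamma(-m) = gamma(m).
psi-weights needed (psi_j = theta_j + sum_i phi_i psi_{j-i}):
  psi_1 = theta_1 + phi_1 = 0.293 + (-0.302) = -0.009
Right-hand sides:
  c_0 = sigma^2 (1 + theta_1 psi_1) = 3 * (1 + (0.293)(-0.009)) = 3 * 0.997363 = 2.992089
  c_1 = sigma^2 theta_1 = 3 * (0.293) = 0.879
  c_2 = 0
Equations for k = 0, 1, 2 (AR order 2, c_2 = 0):
  (E0) gamma(0) = phi_1 gamma(1) + phi_2 gamma(2) + c_0
  (E1) gamma(1) = phi_1 gamma(0) + phi_2 gamma(1) + c_1
  (E2) gamma(2) = phi_1 gamma(1) + phi_2 gamma(0)
From (E1): gamma(1) = A gamma(0) + B with
  A = phi_1 / (1 - phi_2) = -0.302 / 0.891 = -0.338945,   B = c_1 / (1 - phi_2) = 0.879 / 0.891 = 0.986532.
Insert (E2) into (E0): gamma(0) (1 - phi_2^2) = phi_1 (1 + phi_2) gamma(1) + c_0.
  phi_1 (1 + phi_2) = (-0.302)(1.109) = -0.334918,   1 - phi_2^2 = 0.988119.
Replace gamma(1) by A gamma(0) + B and collect gamma(0):
  gamma(0) [0.988119 - (-0.334918)(-0.338945)] = (-0.334918)(0.986532) + 2.992089
  gamma(0) * 0.8746 = 2.661682
  gamma(0) = 2.661682 / 0.8746 = 3.043312.
  gamma(1) = A gamma(0) + B = (-0.338945)(3.043312) + (0.986532) = -0.044984.
Therefore gamma(1) = -0.0450 (to 4 decimal places).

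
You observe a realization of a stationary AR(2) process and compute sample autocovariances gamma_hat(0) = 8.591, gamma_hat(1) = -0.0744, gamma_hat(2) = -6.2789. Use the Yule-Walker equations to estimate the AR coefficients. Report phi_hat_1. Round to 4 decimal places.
\hat\phi_{1} = -0.0150

The Yule-Walker equations for an AR(p) process read, in matrix form,
  Gamma_p phi = r_p,   with   (Gamma_p)_{ij} = gamma(|i - j|),
                       (r_p)_i = gamma(i),   i,j = 1..p.
Substitute the sample gammas (Toeplitz matrix and right-hand side of size 2):
  Gamma_p = [[8.591, -0.0744], [-0.0744, 8.591]]
  r_p     = [-0.0744, -6.2789]
Written out:
  8.591 phi_1 - 0.0744 phi_2 = -0.0744
  -0.0744 phi_1 + 8.591 phi_2 = -6.2789
Solve by Cramer's rule:
  det = gamma(0)^2 - gamma(1)^2 = (8.591)^2 - (-0.0744)^2 = 73.805281 - 0.00553536 = 73.79974564
  phi_hat_1 = [gamma(1) gamma(0) - gamma(1) gamma(2)] / det = [(-0.0744)(8.591) - (-0.0744)(-6.2789)] / 73.79974564 = -1.10632056 / 73.79974564 = -0.015
  phi_hat_2 = [gamma(0) gamma(2) - gamma(1)^2] / det = [(8.591)(-6.2789) - (-0.0744)^2] / 73.79974564 = -53.94756526 / 73.79974564 = -0.731
So phi_hat = [-0.0150, -0.7310].
Therefore phi_hat_1 = -0.0150.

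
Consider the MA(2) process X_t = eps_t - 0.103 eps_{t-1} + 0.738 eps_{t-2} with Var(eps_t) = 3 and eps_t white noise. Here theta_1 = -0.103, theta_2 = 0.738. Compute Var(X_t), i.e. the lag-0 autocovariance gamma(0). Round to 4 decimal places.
\gamma(0) = 4.6658

For an MA(q) process X_t = eps_t + sum_i theta_i eps_{t-i} with
Var(eps_t) = sigma^2, the variance is
  gamma(0) = sigma^2 * (1 + sum_i theta_i^2).
  sum_i theta_i^2 = (-0.103)^2 + (0.738)^2 = 0.010609 + 0.544644 = 0.555253.
  gamma(0) = 3 * (1 + 0.555253) = 3 * 1.555253 = 4.665759, which rounds to 4.6658.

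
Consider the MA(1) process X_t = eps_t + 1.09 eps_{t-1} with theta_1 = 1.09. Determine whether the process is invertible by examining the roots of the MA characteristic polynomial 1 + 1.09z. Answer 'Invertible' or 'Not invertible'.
\text{Not invertible}

The MA(q) characteristic polynomial is P(z) = 1 + 1.09z.
Invertibility requires all roots to lie outside the unit circle, i.e. |z| > 1 for every root.
This is linear in z: 1 + (1.09) z = 0  =>  z = -1/(1.09) = -0.917431,  |z| = 0.917431.
Moduli of all roots: 0.9174.
All moduli strictly greater than 1? No.
Verdict: Not invertible.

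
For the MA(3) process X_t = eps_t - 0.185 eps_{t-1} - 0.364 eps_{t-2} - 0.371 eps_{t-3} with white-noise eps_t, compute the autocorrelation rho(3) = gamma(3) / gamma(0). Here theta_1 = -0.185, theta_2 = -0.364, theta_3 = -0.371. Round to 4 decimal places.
\rho(3) = -0.2844

For an MA(q) process with theta_0 = 1, the autocovariance is
  gamma(k) = sigma^2 * sum_{i=0..q-k} theta_i * theta_{i+k},
and rho(k) = gamma(k) / gamma(0). Sigma^2 cancels.
  numerator   = (1)*(-0.371) = -0.371.
  denominator = (1)^2 + (-0.185)^2 + (-0.364)^2 + (-0.371)^2 = 1.304362.
  rho(3) = -0.371 / 1.304362 = -0.2844.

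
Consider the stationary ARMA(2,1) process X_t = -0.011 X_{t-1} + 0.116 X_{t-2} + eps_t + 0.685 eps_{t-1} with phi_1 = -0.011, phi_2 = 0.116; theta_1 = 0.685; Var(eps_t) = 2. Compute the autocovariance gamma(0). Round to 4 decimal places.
\gamma(0) = 2.9444

Multiply the model equation by X_{t-k} and take expectations. With theta_0 = psi_0 = 1 and psi_j the MA(infinity) weights, this gives
  gamma(k) - sum_i phi_i gamma(k-i) = c_k,
  c_k = sigma^2 * sum_{j=k..q} theta_j psi_{j-k}   (c_k = 0 for k > q),
using gamma(-m) = gamma(m).
psi-weights needed (psi_j = theta_j + sum_i phi_i psi_{j-i}):
  psi_1 = theta_1 + phi_1 = 0.685 + (-0.011) = 0.674
Right-hand sides:
  c_0 = sigma^2 (1 + theta_1 psi_1) = 2 * (1 + (0.685)(0.674)) = 2 * 1.46169 = 2.92338
  c_1 = sigma^2 theta_1 = 2 * (0.685) = 1.37
  c_2 = 0
Equations for k = 0, 1, 2 (AR order 2, c_2 = 0):
  (E0) gamma(0) = phi_1 gamma(1) + phi_2 gamma(2) + c_0
  (E1) gamma(1) = phi_1 gamma(0) + phi_2 gamma(1) + c_1
  (E2) gamma(2) = phi_1 gamma(1) + phi_2 gamma(0)
From (E1): gamma(1) = A gamma(0) + B with
  A = phi_1 / (1 - phi_2) = -0.011 / 0.884 = -0.012443,   B = c_1 / (1 - phi_2) = 1.37 / 0.884 = 1.549774.
Insert (E2) into (E0): gamma(0) (1 - phi_2^2) = phi_1 (1 + phi_2) gamma(1) + c_0.
  phi_1 (1 + phi_2) = (-0.011)(1.116) = -0.012276,   1 - phi_2^2 = 0.986544.
Replace gamma(1) by A gamma(0) + B and collect gamma(0):
  gamma(0) [0.986544 - (-0.012276)(-0.012443)] = (-0.012276)(1.549774) + 2.92338
  gamma(0) * 0.986391 = 2.904355
  gamma(0) = 2.904355 / 0.986391 = 2.944425.
Therefore gamma(0) = 2.9444 (to 4 decimal places).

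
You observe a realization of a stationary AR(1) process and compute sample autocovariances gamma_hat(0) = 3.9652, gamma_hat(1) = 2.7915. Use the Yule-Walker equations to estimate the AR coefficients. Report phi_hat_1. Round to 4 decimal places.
\hat\phi_{1} = 0.7040

The Yule-Walker equations for an AR(p) process read, in matrix form,
  Gamma_p phi = r_p,   with   (Gamma_p)_{ij} = gamma(|i - j|),
                       (r_p)_i = gamma(i),   i,j = 1..p.
Substitute the sample gammas (Toeplitz matrix and right-hand side of size 1):
  Gamma_p = [[3.9652]]
  r_p     = [2.7915]
With p = 1 this is the single equation gamma(0) phi_1 = gamma(1):
  phi_hat_1 = gamma(1) / gamma(0) = 2.7915 / 3.9652 = 0.7040.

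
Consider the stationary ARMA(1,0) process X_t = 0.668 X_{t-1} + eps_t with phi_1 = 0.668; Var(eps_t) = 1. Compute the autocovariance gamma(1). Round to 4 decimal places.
\gamma(1) = 1.2063

Multiply the model equation by X_{t-k} and take expectations. With theta_0 = psi_0 = 1 and psi_j the MA(infinity) weights, this gives
  gamma(k) - sum_i phi_i gamma(k-i) = c_k,
  c_k = sigma^2 * sum_{j=k..q} theta_j psi_{j-k}   (c_k = 0 for k > q),
using gamma(-m) = gamma(m).
Pure AR (q = 0): c_0 = sigma^2 = 1, c_k = 0 for k >= 1.
Equations for k = 0 and k = 1 (AR order 1):
  gamma(0) = phi_1 gamma(1) + c_0
  gamma(1) = phi_1 gamma(0) + c_1
Substituting the second into the first: gamma(0) (1 - phi_1^2) = c_0 + phi_1 c_1, so
  gamma(0) = c_0 / (1 - phi_1^2) = 1 / (1 - (0.668)^2) = 1 / 0.553776 = 1.805784.
  gamma(1) = phi_1 gamma(0) = (0.668)(1.805784) = 1.206264.
Therefore gamma(1) = 1.2063 (to 4 decimal places).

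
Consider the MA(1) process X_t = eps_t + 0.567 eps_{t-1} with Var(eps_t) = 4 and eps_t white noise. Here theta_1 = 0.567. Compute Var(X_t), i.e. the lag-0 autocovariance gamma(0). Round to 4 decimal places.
\gamma(0) = 5.2860

For an MA(q) process X_t = eps_t + sum_i theta_i eps_{t-i} with
Var(eps_t) = sigma^2, the variance is
  gamma(0) = sigma^2 * (1 + sum_i theta_i^2).
  sum_i theta_i^2 = (0.567)^2 = 0.321489.
  gamma(0) = 4 * (1 + 0.321489) = 4 * 1.321489 = 5.285956, which rounds to 5.2860.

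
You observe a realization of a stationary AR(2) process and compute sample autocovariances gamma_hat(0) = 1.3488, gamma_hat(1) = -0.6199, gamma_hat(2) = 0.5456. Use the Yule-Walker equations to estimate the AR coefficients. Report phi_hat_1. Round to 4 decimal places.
\hat\phi_{1} = -0.3470

The Yule-Walker equations for an AR(p) process read, in matrix form,
  Gamma_p phi = r_p,   with   (Gamma_p)_{ij} = gamma(|i - j|),
                       (r_p)_i = gamma(i),   i,j = 1..p.
Substitute the sample gammas (Toeplitz matrix and right-hand side of size 2):
  Gamma_p = [[1.3488, -0.6199], [-0.6199, 1.3488]]
  r_p     = [-0.6199, 0.5456]
Written out:
  1.3488 phi_1 - 0.6199 phi_2 = -0.6199
  -0.6199 phi_1 + 1.3488 phi_2 = 0.5456
Solve by Cramer's rule:
  det = gamma(0)^2 - gamma(1)^2 = (1.3488)^2 - (-0.6199)^2 = 1.81926144 - 0.38427601 = 1.43498543
  phi_hat_1 = [gamma(1) gamma(0) - gamma(1) gamma(2)] / det = [(-0.6199)(1.3488) - (-0.6199)(0.5456)] / 1.43498543 = -0.49790368 / 1.43498543 = -0.347
  phi_hat_2 = [gamma(0) gamma(2) - gamma(1)^2] / det = [(1.3488)(0.5456) - (-0.6199)^2] / 1.43498543 = 0.35162927 / 1.43498543 = 0.245
So phi_hat = [-0.3470, 0.2450].
Therefore phi_hat_1 = -0.3470.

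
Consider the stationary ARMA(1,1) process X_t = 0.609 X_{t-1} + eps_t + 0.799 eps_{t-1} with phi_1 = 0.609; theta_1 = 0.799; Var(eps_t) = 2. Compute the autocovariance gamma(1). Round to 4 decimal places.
\gamma(1) = 6.6541

Multiply the model equation by X_{t-k} and take expectations. With theta_0 = psi_0 = 1 and psi_j the MA(infinity) weights, this gives
  gamma(k) - sum_i phi_i gamma(k-i) = c_k,
  c_k = sigma^2 * sum_{j=k..q} theta_j psi_{j-k}   (c_k = 0 for k > q),
using gamma(-m) = gamma(m).
psi-weights needed (psi_j = theta_j + sum_i phi_i psi_{j-i}):
  psi_1 = theta_1 + phi_1 = 0.799 + (0.609) = 1.408
Right-hand sides:
  c_0 = sigma^2 (1 + theta_1 psi_1) = 2 * (1 + (0.799)(1.408)) = 2 * 2.124992 = 4.249984
  c_1 = sigma^2 theta_1 = 2 * (0.799) = 1.598
  c_2 = 0
Equations for k = 0 and k = 1 (AR order 1):
  gamma(0) = phi_1 gamma(1) + c_0
  gamma(1) = phi_1 gamma(0) + c_1
Substituting the second into the first: gamma(0) (1 - phi_1^2) = c_0 + phi_1 c_1, so
  gamma(0) = (c_0 + phi_1 c_1) / (1 - phi_1^2) = (4.249984 + (0.609)(1.598)) / (1 - (0.609)^2) = 5.223166 / 0.629119 = 8.30235.
  gamma(1) = phi_1 gamma(0) + c_1 = (0.609)(8.30235) + (1.598) = 6.654131.
Therefore gamma(1) = 6.6541 (to 4 decimal places).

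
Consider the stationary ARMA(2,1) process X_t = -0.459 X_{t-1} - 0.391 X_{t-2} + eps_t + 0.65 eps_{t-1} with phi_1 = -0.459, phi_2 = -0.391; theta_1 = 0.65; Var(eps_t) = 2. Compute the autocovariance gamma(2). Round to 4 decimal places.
\gamma(2) = -1.0595

Multiply the model equation by X_{t-k} and take expectations. With theta_0 = psi_0 = 1 and psi_j the MA(infinity) weights, this gives
  gamma(k) - sum_i phi_i gamma(k-i) = c_k,
  c_k = sigma^2 * sum_{j=k..q} theta_j psi_{j-k}   (c_k = 0 for k > q),
using gamma(-m) = gamma(m).
psi-weights needed (psi_j = theta_j + sum_i phi_i psi_{j-i}):
  psi_1 = theta_1 + phi_1 = 0.65 + (-0.459) = 0.191
Right-hand sides:
  c_0 = sigma^2 (1 + theta_1 psi_1) = 2 * (1 + (0.65)(0.191)) = 2 * 1.12415 = 2.2483
  c_1 = sigma^2 theta_1 = 2 * (0.65) = 1.3
  c_2 = 0
Equations for k = 0, 1, 2 (AR order 2, c_2 = 0):
  (E0) gamma(0) = phi_1 gamma(1) + phi_2 gamma(2) + c_0
  (E1) gamma(1) = phi_1 gamma(0) + phi_2 gamma(1) + c_1
  (E2) gamma(2) = phi_1 gamma(1) + phi_2 gamma(0)
From (E1): gamma(1) = A gamma(0) + B with
  A = phi_1 / (1 - phi_2) = -0.459 / 1.391 = -0.329978,   B = c_1 / (1 - phi_2) = 1.3 / 1.391 = 0.934579.
Insert (E2) into (E0): gamma(0) (1 - phi_2^2) = phi_1 (1 + phi_2) gamma(1) + c_0.
  phi_1 (1 + phi_2) = (-0.459)(0.609) = -0.279531,   1 - phi_2^2 = 0.847119.
Replace gamma(1) by A gamma(0) + B and collect gamma(0):
  gamma(0) [0.847119 - (-0.279531)(-0.329978)] = (-0.279531)(0.934579) + 2.2483
  gamma(0) * 0.75488 = 1.987056
  gamma(0) = 1.987056 / 0.75488 = 2.632281.
  gamma(1) = A gamma(0) + B = (-0.329978)(2.632281) + (0.934579) = 0.065983.
  gamma(2) = phi_1 gamma(1) + phi_2 gamma(0) = (-0.459)(0.065983) + (-0.391)(2.632281) = -1.059508.
Therefore gamma(2) = -1.0595 (to 4 decimal places).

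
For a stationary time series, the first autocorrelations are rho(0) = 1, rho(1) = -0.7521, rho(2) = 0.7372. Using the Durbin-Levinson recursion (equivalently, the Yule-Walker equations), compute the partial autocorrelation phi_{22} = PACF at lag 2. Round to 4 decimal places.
\phi_{22} = 0.3950

The PACF at lag k is phi_{kk}, the last component of the solution
to the Yule-Walker system G_k phi = r_k where
  (G_k)_{ij} = rho(|i - j|), (r_k)_i = rho(i), i,j = 1..k.
Equivalently, Durbin-Levinson gives phi_{kk} iteratively:
  phi_{11} = rho(1)
  phi_{kk} = [rho(k) - sum_{j=1..k-1} phi_{k-1,j} rho(k-j)]
            / [1 - sum_{j=1..k-1} phi_{k-1,j} rho(j)],
  phi_{k,j} = phi_{k-1,j} - phi_{kk} phi_{k-1,k-j},  j = 1..k-1.
Step k = 1:
  phi_11 = rho(1) = -0.7521.
Step k = 2:
  phi_22 = [rho(2) - phi_11 rho(1)] / [1 - phi_11 rho(1)] = [0.7372 - (-0.7521)(-0.7521)] / [1 - (-0.7521)(-0.7521)]
         = 0.17154559 / 0.43434559 = 0.395.
Therefore phi_{22} = 0.3950.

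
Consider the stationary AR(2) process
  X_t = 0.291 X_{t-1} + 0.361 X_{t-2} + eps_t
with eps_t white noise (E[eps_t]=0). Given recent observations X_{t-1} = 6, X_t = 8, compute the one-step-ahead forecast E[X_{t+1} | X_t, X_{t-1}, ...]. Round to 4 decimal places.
E[X_{t+1} \mid \mathcal F_t] = 4.4940

For an AR(p) model X_t = c + sum_i phi_i X_{t-i} + eps_t, the
one-step-ahead conditional mean is
  E[X_{t+1} | X_t, ...] = c + sum_i phi_i X_{t+1-i}.
Substitute known values:
  E[X_{t+1} | ...] = (0.291) * (8) + (0.361) * (6)
                   = 4.4940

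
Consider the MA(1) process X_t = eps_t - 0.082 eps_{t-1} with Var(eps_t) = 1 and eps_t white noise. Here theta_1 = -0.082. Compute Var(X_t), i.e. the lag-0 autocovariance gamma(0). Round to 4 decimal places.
\gamma(0) = 1.0067

For an MA(q) process X_t = eps_t + sum_i theta_i eps_{t-i} with
Var(eps_t) = sigma^2, the variance is
  gamma(0) = sigma^2 * (1 + sum_i theta_i^2).
  sum_i theta_i^2 = (-0.082)^2 = 0.006724.
  gamma(0) = 1 * (1 + 0.006724) = 1 * 1.006724 = 1.006724, which rounds to 1.0067.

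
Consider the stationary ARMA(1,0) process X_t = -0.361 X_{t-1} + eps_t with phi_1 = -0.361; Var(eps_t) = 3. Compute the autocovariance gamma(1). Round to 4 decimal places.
\gamma(1) = -1.2453

Multiply the model equation by X_{t-k} and take expectations. With theta_0 = psi_0 = 1 and psi_j the MA(infinity) weights, this gives
  gamma(k) - sum_i phi_i gamma(k-i) = c_k,
  c_k = sigma^2 * sum_{j=k..q} theta_j psi_{j-k}   (c_k = 0 for k > q),
using gamma(-m) = gamma(m).
Pure AR (q = 0): c_0 = sigma^2 = 3, c_k = 0 for k >= 1.
Equations for k = 0 and k = 1 (AR order 1):
  gamma(0) = phi_1 gamma(1) + c_0
  gamma(1) = phi_1 gamma(0) + c_1
Substituting the second into the first: gamma(0) (1 - phi_1^2) = c_0 + phi_1 c_1, so
  gamma(0) = c_0 / (1 - phi_1^2) = 3 / (1 - (-0.361)^2) = 3 / 0.869679 = 3.449549.
  gamma(1) = phi_1 gamma(0) = (-0.361)(3.449549) = -1.245287.
Therefore gamma(1) = -1.2453 (to 4 decimal places).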